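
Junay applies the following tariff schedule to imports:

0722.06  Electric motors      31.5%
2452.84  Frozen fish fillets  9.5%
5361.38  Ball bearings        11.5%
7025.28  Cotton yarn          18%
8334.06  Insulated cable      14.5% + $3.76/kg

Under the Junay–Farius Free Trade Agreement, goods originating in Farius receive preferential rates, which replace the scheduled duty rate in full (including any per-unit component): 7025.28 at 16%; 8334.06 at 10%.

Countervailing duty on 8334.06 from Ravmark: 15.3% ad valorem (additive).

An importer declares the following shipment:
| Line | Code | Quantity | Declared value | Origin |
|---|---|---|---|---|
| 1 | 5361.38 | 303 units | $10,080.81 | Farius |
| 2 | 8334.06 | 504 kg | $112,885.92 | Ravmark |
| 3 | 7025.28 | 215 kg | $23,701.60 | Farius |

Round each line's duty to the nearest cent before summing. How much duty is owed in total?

$40,486.59

Line 1 (5361.38, Farius, 303 units, $10,080.81):
Base rate for 5361.38 is 11.5%.
Origin Farius is the FTA partner but 5361.38 is not on the preference list; base rate stands.
Duty = $10,080.81 × 11.5% = $1,159.29.
Line 2 (8334.06, Ravmark, 504 kg, $112,885.92):
Base rate for 8334.06 is 14.5% + $3.76/kg.
8334.06 has an FTA preferential rate, but origin Ravmark is not Farius; base rate stands.
Additional duty on 8334.06 from Ravmark: +15.3%. Applied ad valorem rate: 14.5% + 15.3% = 29.8%.
Duty = $112,885.92 × 29.8% + 504 × $3.76 = $35,535.04.
Line 3 (7025.28, Farius, 215 kg, $23,701.60):
Base rate for 7025.28 is 18%.
Origin Farius qualifies under the Junay–Farius agreement and 7025.28 is covered: preferential rate 16% applies instead.
Duty = $23,701.60 × 16% = $3,792.26.
Total = $1,159.29 + $35,535.04 + $3,792.26 = $40,486.59.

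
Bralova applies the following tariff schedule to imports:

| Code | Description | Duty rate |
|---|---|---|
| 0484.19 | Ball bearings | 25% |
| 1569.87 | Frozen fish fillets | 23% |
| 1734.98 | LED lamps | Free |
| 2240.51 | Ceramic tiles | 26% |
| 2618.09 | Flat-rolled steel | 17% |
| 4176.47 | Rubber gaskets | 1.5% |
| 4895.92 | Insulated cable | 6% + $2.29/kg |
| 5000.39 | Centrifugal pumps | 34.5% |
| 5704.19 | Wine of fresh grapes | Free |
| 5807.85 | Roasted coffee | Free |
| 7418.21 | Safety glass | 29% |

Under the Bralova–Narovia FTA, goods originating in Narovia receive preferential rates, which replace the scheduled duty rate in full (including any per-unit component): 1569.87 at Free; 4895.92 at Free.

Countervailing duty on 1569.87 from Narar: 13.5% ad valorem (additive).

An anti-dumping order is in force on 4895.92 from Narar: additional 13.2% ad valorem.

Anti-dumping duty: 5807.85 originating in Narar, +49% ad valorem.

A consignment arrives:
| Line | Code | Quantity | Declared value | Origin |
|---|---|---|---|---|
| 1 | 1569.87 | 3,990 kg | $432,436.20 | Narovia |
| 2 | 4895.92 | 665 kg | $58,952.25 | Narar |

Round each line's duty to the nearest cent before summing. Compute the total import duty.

$12,841.68

Line 1 (1569.87, Narovia, 3,990 kg, $432,436.20):
Base rate for 1569.87 is 23%.
Origin Narovia qualifies under the Bralova–Narovia agreement and 1569.87 is covered: preferential rate Free applies instead.
The additional-duty order on 1569.87 targets Narar, not Narovia; it does not apply.
Duty = $432,436.20 × 0% = $0.00.
Line 2 (4895.92, Narar, 665 kg, $58,952.25):
Base rate for 4895.92 is 6% + $2.29/kg.
4895.92 has an FTA preferential rate, but origin Narar is not Narovia; base rate stands.
Additional duty on 4895.92 from Narar: +13.2%. Applied ad valorem rate: 6% + 13.2% = 19.2%.
Duty = $58,952.25 × 19.2% + 665 × $2.29 = $12,841.68.
Total = $0.00 + $12,841.68 = $12,841.68.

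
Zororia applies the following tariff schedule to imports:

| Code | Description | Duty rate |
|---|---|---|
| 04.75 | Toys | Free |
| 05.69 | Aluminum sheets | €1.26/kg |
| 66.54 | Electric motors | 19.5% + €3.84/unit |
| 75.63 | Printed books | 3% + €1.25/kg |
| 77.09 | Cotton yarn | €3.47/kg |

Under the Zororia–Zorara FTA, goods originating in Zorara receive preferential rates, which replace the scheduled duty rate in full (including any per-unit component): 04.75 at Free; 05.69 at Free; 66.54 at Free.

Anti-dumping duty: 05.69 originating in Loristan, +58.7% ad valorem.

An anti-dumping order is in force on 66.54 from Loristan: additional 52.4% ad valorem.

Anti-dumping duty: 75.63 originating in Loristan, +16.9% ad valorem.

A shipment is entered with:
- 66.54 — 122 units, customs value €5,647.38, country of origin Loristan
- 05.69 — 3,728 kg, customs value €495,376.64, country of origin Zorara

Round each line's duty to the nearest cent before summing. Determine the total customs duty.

Line 1 (66.54, Loristan, 122 units, €5,647.38):
Base rate for 66.54 is 19.5% + €3.84/unit.
66.54 has an FTA preferential rate, but origin Loristan is not Zorara; base rate stands.
Additional duty on 66.54 from Loristan: +52.4%. Applied ad valorem rate: 19.5% + 52.4% = 71.9%.
Duty = €5,647.38 × 71.9% + 122 × €3.84 = €4,528.95.
Line 2 (05.69, Zorara, 3,728 kg, €495,376.64):
Base rate for 05.69 is €1.26/kg.
Origin Zorara qualifies under the Zororia–Zorara agreement and 05.69 is covered: preferential rate Free applies instead.
The additional-duty order on 05.69 targets Loristan, not Zorara; it does not apply.
Duty = €495,376.64 × 0% = €0.00.
Total = €4,528.95 + €0.00 = €4,528.95.

€4,528.95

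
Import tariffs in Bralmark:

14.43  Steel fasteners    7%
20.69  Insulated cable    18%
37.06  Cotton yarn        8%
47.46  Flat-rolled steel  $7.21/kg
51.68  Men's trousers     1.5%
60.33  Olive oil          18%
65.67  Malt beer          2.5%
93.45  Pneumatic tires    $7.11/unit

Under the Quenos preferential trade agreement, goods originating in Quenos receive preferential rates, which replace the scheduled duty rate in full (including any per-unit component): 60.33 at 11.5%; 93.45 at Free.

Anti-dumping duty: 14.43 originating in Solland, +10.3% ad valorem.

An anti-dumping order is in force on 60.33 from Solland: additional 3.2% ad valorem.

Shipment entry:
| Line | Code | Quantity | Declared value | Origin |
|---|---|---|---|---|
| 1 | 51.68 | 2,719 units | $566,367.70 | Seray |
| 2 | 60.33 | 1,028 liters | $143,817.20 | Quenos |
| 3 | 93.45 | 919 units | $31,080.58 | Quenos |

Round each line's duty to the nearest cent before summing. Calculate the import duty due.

$25,034.50

Line 1 (51.68, Seray, 2,719 units, $566,367.70):
Base rate for 51.68 is 1.5%.
Duty = $566,367.70 × 1.5% = $8,495.52.
Line 2 (60.33, Quenos, 1,028 liters, $143,817.20):
Base rate for 60.33 is 18%.
Origin Quenos qualifies under the Bralmark–Quenos agreement and 60.33 is covered: preferential rate 11.5% applies instead.
The additional-duty order on 60.33 targets Solland, not Quenos; it does not apply.
Duty = $143,817.20 × 11.5% = $16,538.98.
Line 3 (93.45, Quenos, 919 units, $31,080.58):
Base rate for 93.45 is $7.11/unit.
Origin Quenos qualifies under the Bralmark–Quenos agreement and 93.45 is covered: preferential rate Free applies instead.
Duty = $31,080.58 × 0% = $0.00.
Total = $8,495.52 + $16,538.98 + $0.00 = $25,034.50.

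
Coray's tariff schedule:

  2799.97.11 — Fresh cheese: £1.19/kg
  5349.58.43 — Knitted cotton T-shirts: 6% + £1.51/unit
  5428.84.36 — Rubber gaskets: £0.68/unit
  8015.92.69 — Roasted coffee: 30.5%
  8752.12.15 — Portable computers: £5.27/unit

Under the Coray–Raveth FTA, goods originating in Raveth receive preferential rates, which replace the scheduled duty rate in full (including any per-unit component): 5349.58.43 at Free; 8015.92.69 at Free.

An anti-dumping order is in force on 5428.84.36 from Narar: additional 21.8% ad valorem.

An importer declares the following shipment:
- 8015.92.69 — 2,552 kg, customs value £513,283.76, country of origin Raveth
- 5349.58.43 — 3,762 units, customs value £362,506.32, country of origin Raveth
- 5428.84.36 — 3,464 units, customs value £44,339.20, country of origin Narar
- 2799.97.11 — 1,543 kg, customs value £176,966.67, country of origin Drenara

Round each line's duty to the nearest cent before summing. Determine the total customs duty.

£13,857.64

Line 1 (8015.92.69, Raveth, 2,552 kg, £513,283.76):
Base rate for 8015.92.69 is 30.5%.
Origin Raveth qualifies under the Coray–Raveth agreement and 8015.92.69 is covered: preferential rate Free applies instead.
Duty = £513,283.76 × 0% = £0.00.
Line 2 (5349.58.43, Raveth, 3,762 units, £362,506.32):
Base rate for 5349.58.43 is 6% + £1.51/unit.
Origin Raveth qualifies under the Coray–Raveth agreement and 5349.58.43 is covered: preferential rate Free applies instead.
Duty = £362,506.32 × 0% = £0.00.
Line 3 (5428.84.36, Narar, 3,464 units, £44,339.20):
Base rate for 5428.84.36 is £0.68/unit.
Additional duty on 5428.84.36 from Narar: +21.8% ad valorem. Applied ad valorem rate = 21.8%.
Duty = £44,339.20 × 21.8% + 3,464 × £0.68 = £12,021.47.
Line 4 (2799.97.11, Drenara, 1,543 kg, £176,966.67):
Base rate for 2799.97.11 is £1.19/kg.
Duty = 1,543 × £1.19 = £1,836.17.
Total = £0.00 + £0.00 + £12,021.47 + £1,836.17 = £13,857.64.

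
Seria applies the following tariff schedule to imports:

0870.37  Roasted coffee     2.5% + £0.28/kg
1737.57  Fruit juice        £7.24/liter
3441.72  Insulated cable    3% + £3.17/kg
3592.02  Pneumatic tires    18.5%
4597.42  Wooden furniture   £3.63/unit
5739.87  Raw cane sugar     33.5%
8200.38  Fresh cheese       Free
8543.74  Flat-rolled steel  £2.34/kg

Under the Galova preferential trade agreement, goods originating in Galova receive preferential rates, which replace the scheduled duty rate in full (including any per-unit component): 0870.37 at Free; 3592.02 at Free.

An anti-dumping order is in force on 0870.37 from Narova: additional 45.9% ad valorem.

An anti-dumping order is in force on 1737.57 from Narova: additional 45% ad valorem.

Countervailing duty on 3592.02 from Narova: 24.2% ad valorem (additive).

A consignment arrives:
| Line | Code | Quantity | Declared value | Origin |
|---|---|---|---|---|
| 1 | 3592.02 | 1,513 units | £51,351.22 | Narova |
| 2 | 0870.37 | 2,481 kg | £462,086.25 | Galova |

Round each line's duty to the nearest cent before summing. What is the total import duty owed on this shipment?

£21,926.97

Line 1 (3592.02, Narova, 1,513 units, £51,351.22):
Base rate for 3592.02 is 18.5%.
3592.02 has an FTA preferential rate, but origin Narova is not Galova; base rate stands.
Additional duty on 3592.02 from Narova: +24.2%. Applied ad valorem rate: 18.5% + 24.2% = 42.7%.
Duty = £51,351.22 × 42.7% = £21,926.97.
Line 2 (0870.37, Galova, 2,481 kg, £462,086.25):
Base rate for 0870.37 is 2.5% + £0.28/kg.
Origin Galova qualifies under the Seria–Galova agreement and 0870.37 is covered: preferential rate Free applies instead.
The additional-duty order on 0870.37 targets Narova, not Galova; it does not apply.
Duty = £462,086.25 × 0% = £0.00.
Total = £21,926.97 + £0.00 = £21,926.97.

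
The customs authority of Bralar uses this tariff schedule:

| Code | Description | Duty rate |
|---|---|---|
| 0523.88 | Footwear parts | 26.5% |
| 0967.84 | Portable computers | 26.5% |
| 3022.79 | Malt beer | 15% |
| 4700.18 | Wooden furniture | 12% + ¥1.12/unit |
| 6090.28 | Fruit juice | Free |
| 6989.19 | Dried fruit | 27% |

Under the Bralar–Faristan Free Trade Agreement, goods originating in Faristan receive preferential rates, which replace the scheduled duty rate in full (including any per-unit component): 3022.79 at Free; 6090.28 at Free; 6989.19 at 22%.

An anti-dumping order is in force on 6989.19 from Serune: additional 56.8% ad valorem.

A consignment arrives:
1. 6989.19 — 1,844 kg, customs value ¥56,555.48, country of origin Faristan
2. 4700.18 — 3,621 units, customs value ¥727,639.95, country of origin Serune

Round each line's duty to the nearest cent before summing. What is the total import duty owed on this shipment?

¥103,814.52

Line 1 (6989.19, Faristan, 1,844 kg, ¥56,555.48):
Base rate for 6989.19 is 27%.
Origin Faristan qualifies under the Bralar–Faristan agreement and 6989.19 is covered: preferential rate 22% applies instead.
The additional-duty order on 6989.19 targets Serune, not Faristan; it does not apply.
Duty = ¥56,555.48 × 22% = ¥12,442.21.
Line 2 (4700.18, Serune, 3,621 units, ¥727,639.95):
Base rate for 4700.18 is 12% + ¥1.12/unit.
Duty = ¥727,639.95 × 12% + 3,621 × ¥1.12 = ¥91,372.31.
Total = ¥12,442.21 + ¥91,372.31 = ¥103,814.52.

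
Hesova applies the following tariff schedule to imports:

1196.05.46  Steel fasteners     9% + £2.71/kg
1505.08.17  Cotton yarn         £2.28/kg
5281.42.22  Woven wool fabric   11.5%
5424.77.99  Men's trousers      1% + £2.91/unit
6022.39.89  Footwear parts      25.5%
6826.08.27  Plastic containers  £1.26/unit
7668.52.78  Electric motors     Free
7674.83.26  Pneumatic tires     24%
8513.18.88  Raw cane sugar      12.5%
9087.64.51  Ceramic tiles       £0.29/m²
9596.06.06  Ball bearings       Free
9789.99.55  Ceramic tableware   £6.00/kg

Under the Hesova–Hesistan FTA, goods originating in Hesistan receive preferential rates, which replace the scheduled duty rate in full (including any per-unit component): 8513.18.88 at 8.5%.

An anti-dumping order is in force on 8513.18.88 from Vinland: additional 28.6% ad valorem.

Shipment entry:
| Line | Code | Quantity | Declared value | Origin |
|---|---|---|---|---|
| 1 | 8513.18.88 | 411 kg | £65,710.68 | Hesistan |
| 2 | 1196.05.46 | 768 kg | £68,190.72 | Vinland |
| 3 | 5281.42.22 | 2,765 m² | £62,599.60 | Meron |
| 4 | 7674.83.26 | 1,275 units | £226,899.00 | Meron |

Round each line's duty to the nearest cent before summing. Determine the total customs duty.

£75,458.56

Line 1 (8513.18.88, Hesistan, 411 kg, £65,710.68):
Base rate for 8513.18.88 is 12.5%.
Origin Hesistan qualifies under the Hesova–Hesistan agreement and 8513.18.88 is covered: preferential rate 8.5% applies instead.
The additional-duty order on 8513.18.88 targets Vinland, not Hesistan; it does not apply.
Duty = £65,710.68 × 8.5% = £5,585.41.
Line 2 (1196.05.46, Vinland, 768 kg, £68,190.72):
Base rate for 1196.05.46 is 9% + £2.71/kg.
Duty = £68,190.72 × 9% + 768 × £2.71 = £8,218.44.
Line 3 (5281.42.22, Meron, 2,765 m², £62,599.60):
Base rate for 5281.42.22 is 11.5%.
Duty = £62,599.60 × 11.5% = £7,198.95.
Line 4 (7674.83.26, Meron, 1,275 units, £226,899.00):
Base rate for 7674.83.26 is 24%.
Duty = £226,899.00 × 24% = £54,455.76.
Total = £5,585.41 + £8,218.44 + £7,198.95 + £54,455.76 = £75,458.56.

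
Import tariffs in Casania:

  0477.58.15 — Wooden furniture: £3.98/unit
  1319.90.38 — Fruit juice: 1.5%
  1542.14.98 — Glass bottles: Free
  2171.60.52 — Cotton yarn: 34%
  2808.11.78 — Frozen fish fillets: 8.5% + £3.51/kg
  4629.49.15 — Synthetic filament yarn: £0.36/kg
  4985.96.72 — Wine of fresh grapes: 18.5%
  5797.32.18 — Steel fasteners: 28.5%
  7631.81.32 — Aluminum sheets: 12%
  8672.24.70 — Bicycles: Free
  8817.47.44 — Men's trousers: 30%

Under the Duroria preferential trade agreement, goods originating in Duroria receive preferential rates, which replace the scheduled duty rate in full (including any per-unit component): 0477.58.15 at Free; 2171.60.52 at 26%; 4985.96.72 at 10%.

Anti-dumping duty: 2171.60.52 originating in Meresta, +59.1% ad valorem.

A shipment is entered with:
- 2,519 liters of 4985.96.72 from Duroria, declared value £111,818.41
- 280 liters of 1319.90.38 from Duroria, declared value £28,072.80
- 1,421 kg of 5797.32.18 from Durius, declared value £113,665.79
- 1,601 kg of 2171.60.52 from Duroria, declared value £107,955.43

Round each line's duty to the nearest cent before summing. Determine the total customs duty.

Line 1 (4985.96.72, Duroria, 2,519 liters, £111,818.41):
Base rate for 4985.96.72 is 18.5%.
Origin Duroria qualifies under the Casania–Duroria agreement and 4985.96.72 is covered: preferential rate 10% applies instead.
Duty = £111,818.41 × 10% = £11,181.84.
Line 2 (1319.90.38, Duroria, 280 liters, £28,072.80):
Base rate for 1319.90.38 is 1.5%.
Origin Duroria is the FTA partner but 1319.90.38 is not on the preference list; base rate stands.
Duty = £28,072.80 × 1.5% = £421.09.
Line 3 (5797.32.18, Durius, 1,421 kg, £113,665.79):
Base rate for 5797.32.18 is 28.5%.
Duty = £113,665.79 × 28.5% = £32,394.75.
Line 4 (2171.60.52, Duroria, 1,601 kg, £107,955.43):
Base rate for 2171.60.52 is 34%.
Origin Duroria qualifies under the Casania–Duroria agreement and 2171.60.52 is covered: preferential rate 26% applies instead.
The additional-duty order on 2171.60.52 targets Meresta, not Duroria; it does not apply.
Duty = £107,955.43 × 26% = £28,068.41.
Total = £11,181.84 + £421.09 + £32,394.75 + £28,068.41 = £72,066.09.

£72,066.09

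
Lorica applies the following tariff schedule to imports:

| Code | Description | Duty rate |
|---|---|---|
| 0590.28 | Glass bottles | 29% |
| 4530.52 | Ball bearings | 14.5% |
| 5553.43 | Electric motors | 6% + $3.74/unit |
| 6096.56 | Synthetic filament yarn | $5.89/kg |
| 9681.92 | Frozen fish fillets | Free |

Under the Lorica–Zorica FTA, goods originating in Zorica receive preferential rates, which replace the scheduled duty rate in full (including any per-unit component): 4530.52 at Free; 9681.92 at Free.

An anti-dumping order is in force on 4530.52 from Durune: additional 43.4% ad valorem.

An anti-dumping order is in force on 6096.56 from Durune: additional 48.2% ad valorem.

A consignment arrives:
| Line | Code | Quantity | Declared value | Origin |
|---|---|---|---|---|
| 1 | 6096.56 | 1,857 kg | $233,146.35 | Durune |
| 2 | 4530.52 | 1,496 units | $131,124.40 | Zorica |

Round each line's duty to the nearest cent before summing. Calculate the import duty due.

Line 1 (6096.56, Durune, 1,857 kg, $233,146.35):
Base rate for 6096.56 is $5.89/kg.
Additional duty on 6096.56 from Durune: +48.2% ad valorem. Applied ad valorem rate = 48.2%.
Duty = $233,146.35 × 48.2% + 1,857 × $5.89 = $123,314.27.
Line 2 (4530.52, Zorica, 1,496 units, $131,124.40):
Base rate for 4530.52 is 14.5%.
Origin Zorica qualifies under the Lorica–Zorica agreement and 4530.52 is covered: preferential rate Free applies instead.
The additional-duty order on 4530.52 targets Durune, not Zorica; it does not apply.
Duty = $131,124.40 × 0% = $0.00.
Total = $123,314.27 + $0.00 = $123,314.27.

$123,314.27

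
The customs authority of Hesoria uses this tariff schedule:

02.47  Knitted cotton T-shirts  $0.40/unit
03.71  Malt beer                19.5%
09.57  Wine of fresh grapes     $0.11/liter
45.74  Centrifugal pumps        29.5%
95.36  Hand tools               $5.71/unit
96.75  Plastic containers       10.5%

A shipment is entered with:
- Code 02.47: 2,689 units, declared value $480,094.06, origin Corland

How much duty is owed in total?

Line 1 (02.47, Corland, 2,689 units, $480,094.06):
Base rate for 02.47 is $0.40/unit.
Duty = 2,689 × $0.40 = $1,075.60.

$1,075.60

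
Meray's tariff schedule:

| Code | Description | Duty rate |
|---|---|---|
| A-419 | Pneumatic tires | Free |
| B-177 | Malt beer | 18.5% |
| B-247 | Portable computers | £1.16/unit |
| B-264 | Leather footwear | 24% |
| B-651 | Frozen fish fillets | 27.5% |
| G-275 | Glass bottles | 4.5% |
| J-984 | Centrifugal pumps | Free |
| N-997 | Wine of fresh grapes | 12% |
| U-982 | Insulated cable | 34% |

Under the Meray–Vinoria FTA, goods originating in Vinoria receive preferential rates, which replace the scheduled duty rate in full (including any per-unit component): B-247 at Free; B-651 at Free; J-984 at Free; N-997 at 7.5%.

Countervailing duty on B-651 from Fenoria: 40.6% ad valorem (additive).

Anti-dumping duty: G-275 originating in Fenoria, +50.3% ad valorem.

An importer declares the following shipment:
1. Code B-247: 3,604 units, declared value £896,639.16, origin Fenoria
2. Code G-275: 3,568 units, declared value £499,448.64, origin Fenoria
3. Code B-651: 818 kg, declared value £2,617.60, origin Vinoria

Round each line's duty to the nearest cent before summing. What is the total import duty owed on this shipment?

Line 1 (B-247, Fenoria, 3,604 units, £896,639.16):
Base rate for B-247 is £1.16/unit.
B-247 has an FTA preferential rate, but origin Fenoria is not Vinoria; base rate stands.
Duty = 3,604 × £1.16 = £4,180.64.
Line 2 (G-275, Fenoria, 3,568 units, £499,448.64):
Base rate for G-275 is 4.5%.
Additional duty on G-275 from Fenoria: +50.3%. Applied ad valorem rate: 4.5% + 50.3% = 54.8%.
Duty = £499,448.64 × 54.8% = £273,697.85.
Line 3 (B-651, Vinoria, 818 kg, £2,617.60):
Base rate for B-651 is 27.5%.
Origin Vinoria qualifies under the Meray–Vinoria agreement and B-651 is covered: preferential rate Free applies instead.
The additional-duty order on B-651 targets Fenoria, not Vinoria; it does not apply.
Duty = £2,617.60 × 0% = £0.00.
Total = £4,180.64 + £273,697.85 + £0.00 = £277,878.49.

£277,878.49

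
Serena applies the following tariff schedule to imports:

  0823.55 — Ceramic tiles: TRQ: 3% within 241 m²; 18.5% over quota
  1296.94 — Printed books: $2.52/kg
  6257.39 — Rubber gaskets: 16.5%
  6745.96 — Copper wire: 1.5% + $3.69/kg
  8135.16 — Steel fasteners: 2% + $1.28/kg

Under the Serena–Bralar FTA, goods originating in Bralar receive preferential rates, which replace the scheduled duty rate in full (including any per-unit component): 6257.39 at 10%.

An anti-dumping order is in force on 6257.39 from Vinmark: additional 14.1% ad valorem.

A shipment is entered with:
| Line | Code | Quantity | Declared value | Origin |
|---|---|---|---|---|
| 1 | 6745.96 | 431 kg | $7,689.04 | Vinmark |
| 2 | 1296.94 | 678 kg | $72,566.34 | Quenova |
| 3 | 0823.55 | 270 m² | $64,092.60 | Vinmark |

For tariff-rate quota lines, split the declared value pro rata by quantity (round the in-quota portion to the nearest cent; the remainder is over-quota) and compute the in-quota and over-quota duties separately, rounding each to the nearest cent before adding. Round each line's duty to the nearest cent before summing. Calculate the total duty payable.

Line 1 (6745.96, Vinmark, 431 kg, $7,689.04):
Base rate for 6745.96 is 1.5% + $3.69/kg.
Duty = $7,689.04 × 1.5% + 431 × $3.69 = $1,705.73.
Line 2 (1296.94, Quenova, 678 kg, $72,566.34):
Base rate for 1296.94 is $2.52/kg.
Duty = 678 × $2.52 = $1,708.56.
Line 3 (0823.55, Vinmark, 270 m², $64,092.60):
Code 0823.55 is under a tariff-rate quota (threshold 241 m²). In-quota: 241 m² at 3%; over-quota: 29 m² at 18.5%.
Pro-rata value split: in-quota = $64,092.60 × 241/270 = $57,208.58; over-quota = $64,092.60 − $57,208.58 = $6,884.02.
In-quota duty = $57,208.58 × 3% = $1,716.26. Over-quota duty = $6,884.02 × 18.5% = $1,273.54.
Line duty = $1,716.26 + $1,273.54 = $2,989.80.
Total = $1,705.73 + $1,708.56 + $2,989.80 = $6,404.09.

$6,404.09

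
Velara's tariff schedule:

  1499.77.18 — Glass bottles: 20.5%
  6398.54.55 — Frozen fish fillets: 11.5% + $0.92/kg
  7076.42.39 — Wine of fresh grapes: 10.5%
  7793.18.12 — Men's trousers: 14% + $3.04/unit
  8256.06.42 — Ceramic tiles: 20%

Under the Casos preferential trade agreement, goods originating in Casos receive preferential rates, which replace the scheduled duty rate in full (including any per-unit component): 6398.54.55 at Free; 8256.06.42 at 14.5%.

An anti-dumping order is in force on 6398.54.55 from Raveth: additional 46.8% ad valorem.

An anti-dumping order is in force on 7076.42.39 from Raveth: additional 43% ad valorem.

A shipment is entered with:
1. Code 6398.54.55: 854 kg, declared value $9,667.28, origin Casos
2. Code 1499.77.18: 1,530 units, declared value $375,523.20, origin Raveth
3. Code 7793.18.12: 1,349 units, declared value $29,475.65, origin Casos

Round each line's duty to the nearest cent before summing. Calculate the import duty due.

Line 1 (6398.54.55, Casos, 854 kg, $9,667.28):
Base rate for 6398.54.55 is 11.5% + $0.92/kg.
Origin Casos qualifies under the Velara–Casos agreement and 6398.54.55 is covered: preferential rate Free applies instead.
The additional-duty order on 6398.54.55 targets Raveth, not Casos; it does not apply.
Duty = $9,667.28 × 0% = $0.00.
Line 2 (1499.77.18, Raveth, 1,530 units, $375,523.20):
Base rate for 1499.77.18 is 20.5%.
Duty = $375,523.20 × 20.5% = $76,982.26.
Line 3 (7793.18.12, Casos, 1,349 units, $29,475.65):
Base rate for 7793.18.12 is 14% + $3.04/unit.
Origin Casos is the FTA partner but 7793.18.12 is not on the preference list; base rate stands.
Duty = $29,475.65 × 14% + 1,349 × $3.04 = $8,227.55.
Total = $0.00 + $76,982.26 + $8,227.55 = $85,209.81.

$85,209.81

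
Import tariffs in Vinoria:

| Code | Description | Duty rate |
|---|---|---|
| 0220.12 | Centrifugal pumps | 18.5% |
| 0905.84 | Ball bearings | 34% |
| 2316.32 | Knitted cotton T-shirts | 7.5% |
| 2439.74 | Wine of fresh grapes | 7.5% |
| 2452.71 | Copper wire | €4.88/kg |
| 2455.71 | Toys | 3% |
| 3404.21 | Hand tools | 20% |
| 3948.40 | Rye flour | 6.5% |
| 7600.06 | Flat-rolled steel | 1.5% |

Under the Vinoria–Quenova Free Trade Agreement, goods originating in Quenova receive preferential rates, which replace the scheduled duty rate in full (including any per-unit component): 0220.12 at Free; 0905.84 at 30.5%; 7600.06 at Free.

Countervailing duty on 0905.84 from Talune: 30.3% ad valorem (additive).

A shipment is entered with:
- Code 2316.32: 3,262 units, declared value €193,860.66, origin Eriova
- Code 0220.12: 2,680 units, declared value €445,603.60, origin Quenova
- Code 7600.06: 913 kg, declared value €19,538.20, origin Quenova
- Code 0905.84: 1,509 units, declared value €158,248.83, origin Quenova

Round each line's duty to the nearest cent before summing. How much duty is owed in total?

Line 1 (2316.32, Eriova, 3,262 units, €193,860.66):
Base rate for 2316.32 is 7.5%.
Duty = €193,860.66 × 7.5% = €14,539.55.
Line 2 (0220.12, Quenova, 2,680 units, €445,603.60):
Base rate for 0220.12 is 18.5%.
Origin Quenova qualifies under the Vinoria–Quenova agreement and 0220.12 is covered: preferential rate Free applies instead.
Duty = €445,603.60 × 0% = €0.00.
Line 3 (7600.06, Quenova, 913 kg, €19,538.20):
Base rate for 7600.06 is 1.5%.
Origin Quenova qualifies under the Vinoria–Quenova agreement and 7600.06 is covered: preferential rate Free applies instead.
Duty = €19,538.20 × 0% = €0.00.
Line 4 (0905.84, Quenova, 1,509 units, €158,248.83):
Base rate for 0905.84 is 34%.
Origin Quenova qualifies under the Vinoria–Quenova agreement and 0905.84 is covered: preferential rate 30.5% applies instead.
The additional-duty order on 0905.84 targets Talune, not Quenova; it does not apply.
Duty = €158,248.83 × 30.5% = €48,265.89.
Total = €14,539.55 + €0.00 + €0.00 + €48,265.89 = €62,805.44.

€62,805.44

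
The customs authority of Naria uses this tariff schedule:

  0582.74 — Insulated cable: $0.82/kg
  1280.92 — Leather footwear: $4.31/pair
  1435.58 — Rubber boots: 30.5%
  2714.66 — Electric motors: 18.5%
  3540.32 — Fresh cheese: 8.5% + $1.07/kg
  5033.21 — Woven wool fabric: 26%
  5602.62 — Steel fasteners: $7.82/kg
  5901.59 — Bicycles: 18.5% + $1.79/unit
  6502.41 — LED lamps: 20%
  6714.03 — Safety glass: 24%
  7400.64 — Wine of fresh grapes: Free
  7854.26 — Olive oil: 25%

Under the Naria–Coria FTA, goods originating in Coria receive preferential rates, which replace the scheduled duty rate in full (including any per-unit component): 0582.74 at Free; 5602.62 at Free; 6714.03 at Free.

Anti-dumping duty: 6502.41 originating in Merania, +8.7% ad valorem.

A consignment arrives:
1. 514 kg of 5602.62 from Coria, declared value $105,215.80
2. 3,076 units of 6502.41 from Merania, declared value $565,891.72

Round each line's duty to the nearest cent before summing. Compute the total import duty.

Line 1 (5602.62, Coria, 514 kg, $105,215.80):
Base rate for 5602.62 is $7.82/kg.
Origin Coria qualifies under the Naria–Coria agreement and 5602.62 is covered: preferential rate Free applies instead.
Duty = $105,215.80 × 0% = $0.00.
Line 2 (6502.41, Merania, 3,076 units, $565,891.72):
Base rate for 6502.41 is 20%.
Additional duty on 6502.41 from Merania: +8.7%. Applied ad valorem rate: 20% + 8.7% = 28.7%.
Duty = $565,891.72 × 28.7% = $162,410.92.
Total = $0.00 + $162,410.92 = $162,410.92.

$162,410.92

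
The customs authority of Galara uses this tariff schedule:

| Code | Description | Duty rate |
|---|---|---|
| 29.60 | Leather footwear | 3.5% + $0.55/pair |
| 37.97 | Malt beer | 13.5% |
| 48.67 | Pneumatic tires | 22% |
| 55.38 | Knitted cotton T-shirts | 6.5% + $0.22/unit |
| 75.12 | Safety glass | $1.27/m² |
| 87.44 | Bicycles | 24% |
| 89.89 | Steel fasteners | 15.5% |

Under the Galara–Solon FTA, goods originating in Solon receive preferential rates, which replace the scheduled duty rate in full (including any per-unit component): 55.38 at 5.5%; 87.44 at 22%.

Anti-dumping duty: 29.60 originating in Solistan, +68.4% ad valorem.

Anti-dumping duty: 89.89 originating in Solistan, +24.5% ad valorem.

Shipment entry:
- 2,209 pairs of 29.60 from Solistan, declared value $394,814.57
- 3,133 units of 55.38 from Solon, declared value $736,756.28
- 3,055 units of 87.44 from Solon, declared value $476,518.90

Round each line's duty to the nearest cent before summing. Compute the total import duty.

Line 1 (29.60, Solistan, 2,209 pairs, $394,814.57):
Base rate for 29.60 is 3.5% + $0.55/pair.
Additional duty on 29.60 from Solistan: +68.4%. Applied ad valorem rate: 3.5% + 68.4% = 71.9%.
Duty = $394,814.57 × 71.9% + 2,209 × $0.55 = $285,086.63.
Line 2 (55.38, Solon, 3,133 units, $736,756.28):
Base rate for 55.38 is 6.5% + $0.22/unit.
Origin Solon qualifies under the Galara–Solon agreement and 55.38 is covered: preferential rate 5.5% applies instead.
Duty = $736,756.28 × 5.5% = $40,521.60.
Line 3 (87.44, Solon, 3,055 units, $476,518.90):
Base rate for 87.44 is 24%.
Origin Solon qualifies under the Galara–Solon agreement and 87.44 is covered: preferential rate 22% applies instead.
Duty = $476,518.90 × 22% = $104,834.16.
Total = $285,086.63 + $40,521.60 + $104,834.16 = $430,442.39.

$430,442.39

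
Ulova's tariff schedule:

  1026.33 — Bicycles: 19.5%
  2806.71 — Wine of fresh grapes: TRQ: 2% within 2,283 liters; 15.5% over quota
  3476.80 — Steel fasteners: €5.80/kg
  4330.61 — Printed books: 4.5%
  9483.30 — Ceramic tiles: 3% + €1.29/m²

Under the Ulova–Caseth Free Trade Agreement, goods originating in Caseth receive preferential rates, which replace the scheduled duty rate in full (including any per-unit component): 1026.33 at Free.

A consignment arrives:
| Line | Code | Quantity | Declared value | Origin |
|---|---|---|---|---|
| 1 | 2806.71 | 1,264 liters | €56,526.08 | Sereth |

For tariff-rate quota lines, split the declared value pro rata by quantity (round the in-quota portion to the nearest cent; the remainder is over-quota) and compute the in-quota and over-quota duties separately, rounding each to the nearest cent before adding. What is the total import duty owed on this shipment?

Line 1 (2806.71, Sereth, 1,264 liters, €56,526.08):
Code 2806.71 is under a tariff-rate quota (threshold 2,283 liters). Quantity 1,264 liters is within the quota, so the in-quota rate 2% applies to the full value.
Duty = €56,526.08 × 2% = €1,130.52.

€1,130.52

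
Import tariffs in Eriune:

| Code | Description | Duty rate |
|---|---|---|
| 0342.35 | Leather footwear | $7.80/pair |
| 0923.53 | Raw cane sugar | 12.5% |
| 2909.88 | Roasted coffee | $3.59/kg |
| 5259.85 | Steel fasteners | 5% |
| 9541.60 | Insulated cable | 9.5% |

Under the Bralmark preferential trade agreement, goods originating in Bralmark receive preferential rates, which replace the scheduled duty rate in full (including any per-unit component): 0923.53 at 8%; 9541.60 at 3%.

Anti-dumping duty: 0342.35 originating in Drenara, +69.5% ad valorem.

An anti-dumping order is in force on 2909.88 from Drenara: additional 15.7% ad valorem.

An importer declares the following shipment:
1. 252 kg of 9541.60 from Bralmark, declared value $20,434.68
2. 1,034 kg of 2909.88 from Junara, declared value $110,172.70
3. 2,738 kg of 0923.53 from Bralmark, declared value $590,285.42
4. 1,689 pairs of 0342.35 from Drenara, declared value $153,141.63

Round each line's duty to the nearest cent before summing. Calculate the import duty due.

Line 1 (9541.60, Bralmark, 252 kg, $20,434.68):
Base rate for 9541.60 is 9.5%.
Origin Bralmark qualifies under the Eriune–Bralmark agreement and 9541.60 is covered: preferential rate 3% applies instead.
Duty = $20,434.68 × 3% = $613.04.
Line 2 (2909.88, Junara, 1,034 kg, $110,172.70):
Base rate for 2909.88 is $3.59/kg.
The additional-duty order on 2909.88 targets Drenara, not Junara; it does not apply.
Duty = 1,034 × $3.59 = $3,712.06.
Line 3 (0923.53, Bralmark, 2,738 kg, $590,285.42):
Base rate for 0923.53 is 12.5%.
Origin Bralmark qualifies under the Eriune–Bralmark agreement and 0923.53 is covered: preferential rate 8% applies instead.
Duty = $590,285.42 × 8% = $47,222.83.
Line 4 (0342.35, Drenara, 1,689 pairs, $153,141.63):
Base rate for 0342.35 is $7.80/pair.
Additional duty on 0342.35 from Drenara: +69.5% ad valorem. Applied ad valorem rate = 69.5%.
Duty = $153,141.63 × 69.5% + 1,689 × $7.80 = $119,607.63.
Total = $613.04 + $3,712.06 + $47,222.83 + $119,607.63 = $171,155.56.

$171,155.56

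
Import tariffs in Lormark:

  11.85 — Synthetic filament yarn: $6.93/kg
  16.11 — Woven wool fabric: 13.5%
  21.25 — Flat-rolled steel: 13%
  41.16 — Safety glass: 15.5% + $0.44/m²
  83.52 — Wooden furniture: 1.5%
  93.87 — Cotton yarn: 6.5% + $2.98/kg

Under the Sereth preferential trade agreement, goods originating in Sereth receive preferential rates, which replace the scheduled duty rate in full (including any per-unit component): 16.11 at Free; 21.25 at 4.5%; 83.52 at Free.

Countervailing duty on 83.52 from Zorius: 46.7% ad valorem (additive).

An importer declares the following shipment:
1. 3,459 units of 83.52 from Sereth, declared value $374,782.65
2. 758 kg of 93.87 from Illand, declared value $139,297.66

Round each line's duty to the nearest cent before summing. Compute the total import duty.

Line 1 (83.52, Sereth, 3,459 units, $374,782.65):
Base rate for 83.52 is 1.5%.
Origin Sereth qualifies under the Lormark–Sereth agreement and 83.52 is covered: preferential rate Free applies instead.
The additional-duty order on 83.52 targets Zorius, not Sereth; it does not apply.
Duty = $374,782.65 × 0% = $0.00.
Line 2 (93.87, Illand, 758 kg, $139,297.66):
Base rate for 93.87 is 6.5% + $2.98/kg.
Duty = $139,297.66 × 6.5% + 758 × $2.98 = $11,313.19.
Total = $0.00 + $11,313.19 = $11,313.19.

$11,313.19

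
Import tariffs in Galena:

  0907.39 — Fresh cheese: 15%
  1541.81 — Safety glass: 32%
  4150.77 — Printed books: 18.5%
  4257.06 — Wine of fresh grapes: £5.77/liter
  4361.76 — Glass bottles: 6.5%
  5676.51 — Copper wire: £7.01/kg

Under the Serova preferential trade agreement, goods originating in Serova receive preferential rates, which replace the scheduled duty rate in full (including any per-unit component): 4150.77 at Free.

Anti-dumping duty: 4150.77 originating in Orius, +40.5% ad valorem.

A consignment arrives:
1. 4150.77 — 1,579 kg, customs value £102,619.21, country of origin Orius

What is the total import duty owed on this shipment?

Line 1 (4150.77, Orius, 1,579 kg, £102,619.21):
Base rate for 4150.77 is 18.5%.
4150.77 has an FTA preferential rate, but origin Orius is not Serova; base rate stands.
Additional duty on 4150.77 from Orius: +40.5%. Applied ad valorem rate: 18.5% + 40.5% = 59%.
Duty = £102,619.21 × 59% = £60,545.33.

£60,545.33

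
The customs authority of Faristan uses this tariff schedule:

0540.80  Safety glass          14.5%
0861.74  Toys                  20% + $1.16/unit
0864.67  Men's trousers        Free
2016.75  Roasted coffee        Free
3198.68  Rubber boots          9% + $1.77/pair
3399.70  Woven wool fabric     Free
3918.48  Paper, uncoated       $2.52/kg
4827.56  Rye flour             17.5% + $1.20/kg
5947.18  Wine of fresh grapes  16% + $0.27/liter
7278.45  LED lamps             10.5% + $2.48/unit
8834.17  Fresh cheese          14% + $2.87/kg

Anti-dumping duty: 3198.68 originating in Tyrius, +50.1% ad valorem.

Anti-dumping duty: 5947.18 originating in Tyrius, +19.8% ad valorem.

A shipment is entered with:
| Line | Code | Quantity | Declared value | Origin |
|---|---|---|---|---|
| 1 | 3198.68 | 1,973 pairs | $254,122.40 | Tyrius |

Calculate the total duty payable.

Line 1 (3198.68, Tyrius, 1,973 pairs, $254,122.40):
Base rate for 3198.68 is 9% + $1.77/pair.
Additional duty on 3198.68 from Tyrius: +50.1%. Applied ad valorem rate: 9% + 50.1% = 59.1%.
Duty = $254,122.40 × 59.1% + 1,973 × $1.77 = $153,678.55.

$153,678.55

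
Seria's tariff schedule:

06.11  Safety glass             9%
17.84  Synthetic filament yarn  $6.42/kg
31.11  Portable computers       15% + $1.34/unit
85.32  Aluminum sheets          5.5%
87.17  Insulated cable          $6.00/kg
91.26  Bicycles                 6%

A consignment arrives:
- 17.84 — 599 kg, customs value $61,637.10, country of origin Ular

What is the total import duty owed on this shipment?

$3,845.58

Line 1 (17.84, Ular, 599 kg, $61,637.10):
Base rate for 17.84 is $6.42/kg.
Duty = 599 × $6.42 = $3,845.58.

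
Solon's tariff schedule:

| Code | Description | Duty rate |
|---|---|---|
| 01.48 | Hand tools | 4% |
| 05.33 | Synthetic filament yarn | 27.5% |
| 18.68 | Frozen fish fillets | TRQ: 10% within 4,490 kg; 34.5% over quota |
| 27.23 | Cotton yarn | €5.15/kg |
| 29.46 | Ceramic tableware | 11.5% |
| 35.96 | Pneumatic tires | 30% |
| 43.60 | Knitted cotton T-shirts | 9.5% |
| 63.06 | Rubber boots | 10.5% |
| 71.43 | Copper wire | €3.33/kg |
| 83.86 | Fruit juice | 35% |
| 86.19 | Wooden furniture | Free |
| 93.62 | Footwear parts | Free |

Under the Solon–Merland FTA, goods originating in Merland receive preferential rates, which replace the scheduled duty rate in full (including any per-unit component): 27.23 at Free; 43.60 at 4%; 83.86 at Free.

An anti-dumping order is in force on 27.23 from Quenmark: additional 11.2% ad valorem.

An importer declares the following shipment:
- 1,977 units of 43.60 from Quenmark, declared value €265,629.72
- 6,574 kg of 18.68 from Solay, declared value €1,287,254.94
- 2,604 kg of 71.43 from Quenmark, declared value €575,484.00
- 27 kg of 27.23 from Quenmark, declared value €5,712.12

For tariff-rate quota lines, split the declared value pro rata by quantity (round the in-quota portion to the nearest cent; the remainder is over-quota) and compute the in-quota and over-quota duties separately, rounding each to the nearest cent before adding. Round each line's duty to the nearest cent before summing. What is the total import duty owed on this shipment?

€263,387.11

Line 1 (43.60, Quenmark, 1,977 units, €265,629.72):
Base rate for 43.60 is 9.5%.
43.60 has an FTA preferential rate, but origin Quenmark is not Merland; base rate stands.
Duty = €265,629.72 × 9.5% = €25,234.82.
Line 2 (18.68, Solay, 6,574 kg, €1,287,254.94):
Code 18.68 is under a tariff-rate quota (threshold 4,490 kg). In-quota: 4,490 kg at 10%; over-quota: 2,084 kg at 34.5%.
Pro-rata value split: in-quota = €1,287,254.94 × 4,490/6,574 = €879,186.90; over-quota = €1,287,254.94 − €879,186.90 = €408,068.04.
In-quota duty = €879,186.90 × 10% = €87,918.69. Over-quota duty = €408,068.04 × 34.5% = €140,783.47.
Line duty = €87,918.69 + €140,783.47 = €228,702.16.
Line 3 (71.43, Quenmark, 2,604 kg, €575,484.00):
Base rate for 71.43 is €3.33/kg.
Duty = 2,604 × €3.33 = €8,671.32.
Line 4 (27.23, Quenmark, 27 kg, €5,712.12):
Base rate for 27.23 is €5.15/kg.
27.23 has an FTA preferential rate, but origin Quenmark is not Merland; base rate stands.
Additional duty on 27.23 from Quenmark: +11.2% ad valorem. Applied ad valorem rate = 11.2%.
Duty = €5,712.12 × 11.2% + 27 × €5.15 = €778.81.
Total = €25,234.82 + €228,702.16 + €8,671.32 + €778.81 = €263,387.11.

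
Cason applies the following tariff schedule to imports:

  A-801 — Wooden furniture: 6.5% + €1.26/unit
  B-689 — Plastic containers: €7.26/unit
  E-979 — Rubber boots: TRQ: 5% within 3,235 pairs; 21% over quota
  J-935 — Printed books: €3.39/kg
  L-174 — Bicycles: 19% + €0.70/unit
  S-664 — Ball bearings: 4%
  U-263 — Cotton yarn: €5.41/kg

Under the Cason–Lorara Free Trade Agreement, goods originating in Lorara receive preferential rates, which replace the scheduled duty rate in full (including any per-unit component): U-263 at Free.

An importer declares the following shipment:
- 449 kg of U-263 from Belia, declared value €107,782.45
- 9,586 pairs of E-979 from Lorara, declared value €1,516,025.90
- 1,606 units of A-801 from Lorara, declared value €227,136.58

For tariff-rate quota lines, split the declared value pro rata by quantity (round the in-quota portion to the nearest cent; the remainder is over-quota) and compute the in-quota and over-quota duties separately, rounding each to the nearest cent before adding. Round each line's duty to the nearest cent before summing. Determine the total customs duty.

Line 1 (U-263, Belia, 449 kg, €107,782.45):
Base rate for U-263 is €5.41/kg.
U-263 has an FTA preferential rate, but origin Belia is not Lorara; base rate stands.
Duty = 449 × €5.41 = €2,429.09.
Line 2 (E-979, Lorara, 9,586 pairs, €1,516,025.90):
Code E-979 is under a tariff-rate quota (threshold 3,235 pairs). In-quota: 3,235 pairs at 5%; over-quota: 6,351 pairs at 21%.
Pro-rata value split: in-quota = €1,516,025.90 × 3,235/9,586 = €511,615.25; over-quota = €1,516,025.90 − €511,615.25 = €1,004,410.65.
In-quota duty = €511,615.25 × 5% = €25,580.76. Over-quota duty = €1,004,410.65 × 21% = €210,926.24.
Line duty = €25,580.76 + €210,926.24 = €236,507.00.
Line 3 (A-801, Lorara, 1,606 units, €227,136.58):
Base rate for A-801 is 6.5% + €1.26/unit.
Origin Lorara is the FTA partner but A-801 is not on the preference list; base rate stands.
Duty = €227,136.58 × 6.5% + 1,606 × €1.26 = €16,787.44.
Total = €2,429.09 + €236,507.00 + €16,787.44 = €255,723.53.

€255,723.53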